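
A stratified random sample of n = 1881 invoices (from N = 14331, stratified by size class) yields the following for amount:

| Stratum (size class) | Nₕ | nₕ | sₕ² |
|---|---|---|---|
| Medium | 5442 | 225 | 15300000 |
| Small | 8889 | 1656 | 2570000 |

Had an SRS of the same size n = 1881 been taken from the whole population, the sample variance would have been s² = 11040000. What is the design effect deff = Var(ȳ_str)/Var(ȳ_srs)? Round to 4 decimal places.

Var(ȳ_str) = Σ Wₕ²(1−fₕ)sₕ²/nₕ with Wₕ = Nₕ/14331:
  Medium: (5442/14331)²·(1−225/5442)·15300000/225 = 9400.1611
  Small: (8889/14331)²·(1−1656/8889)·2570000/1656 = 485.83765
  → Var(ȳ_str) = 9885.9988.
Var(ȳ_srs) = (1 − 1881/14331)·11040000/1881 = 5098.8605.
deff = 9885.9988 / 5098.8605 = 1.9389.

1.9389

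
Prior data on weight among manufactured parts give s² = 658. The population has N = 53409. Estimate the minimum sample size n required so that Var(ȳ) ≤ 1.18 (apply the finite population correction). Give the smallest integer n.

Without fpc, n₀ = s²/D = 658/1.18 = 557.6271.
With fpc, (1 − n/N)·s²/n ≤ D requires n ≥ n₀/(1 + n₀/N) = 557.6271/(1 + 557.6271/53409) = 551.8652.
Rounding up, n = 552.

552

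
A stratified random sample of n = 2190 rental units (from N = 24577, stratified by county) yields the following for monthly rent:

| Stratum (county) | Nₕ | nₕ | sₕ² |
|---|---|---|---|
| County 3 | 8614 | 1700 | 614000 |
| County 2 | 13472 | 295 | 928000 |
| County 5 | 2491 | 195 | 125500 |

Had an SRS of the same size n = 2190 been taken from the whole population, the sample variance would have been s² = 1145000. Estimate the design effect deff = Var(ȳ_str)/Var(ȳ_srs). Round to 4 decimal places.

Var(ȳ_str) = Σ Wₕ²(1−fₕ)sₕ²/nₕ with Wₕ = Nₕ/24577:
  County 3: (8614/24577)²·(1−1700/8614)·614000/1700 = 35.611966
  County 2: (13472/24577)²·(1−295/13472)·928000/295 = 924.52113
  County 5: (2491/24577)²·(1−195/2491)·125500/195 = 6.0939233
  → Var(ȳ_str) = 966.22702.
Var(ȳ_srs) = (1 − 2190/24577)·1145000/2190 = 476.24278.
deff = 966.22702 / 476.24278 = 2.0289.

2.0289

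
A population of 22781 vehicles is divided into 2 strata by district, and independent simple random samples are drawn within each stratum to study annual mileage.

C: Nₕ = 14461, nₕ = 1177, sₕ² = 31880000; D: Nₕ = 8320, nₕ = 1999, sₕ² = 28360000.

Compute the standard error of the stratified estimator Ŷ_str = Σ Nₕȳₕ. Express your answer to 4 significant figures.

2.439 × 10^6

Var(Ŷ_str) = Σₕ Nₕ²(1 − fₕ)sₕ²/nₕ.
C: 14461²·(1 − 1177/14461)·31880000/1177 = 5.2031823 × 10^12.
D: 8320²·(1 − 1999/8320)·28360000/1999 = 7.4610946 × 10^11.
Sum = 5.9492918 × 10^12.
SE = √(5.9492918 × 10^12) = 2.439 × 10^6.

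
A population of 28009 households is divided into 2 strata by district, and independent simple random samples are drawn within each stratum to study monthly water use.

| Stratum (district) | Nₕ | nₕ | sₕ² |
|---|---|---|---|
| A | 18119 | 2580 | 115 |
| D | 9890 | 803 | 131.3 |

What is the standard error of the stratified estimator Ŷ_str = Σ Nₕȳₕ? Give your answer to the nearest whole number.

Var(Ŷ_str) = Σₕ Nₕ²(1 − fₕ)sₕ²/nₕ.
A: 18119²·(1 − 2580/18119)·115/2580 = 1.254976 × 10^7.
D: 9890²·(1 − 803/9890)·131.3/803 = 1.4694879 × 10^7.
Sum = 2.7244639 × 10^7.
SE = √(2.7244639 × 10^7) = 5220.

5220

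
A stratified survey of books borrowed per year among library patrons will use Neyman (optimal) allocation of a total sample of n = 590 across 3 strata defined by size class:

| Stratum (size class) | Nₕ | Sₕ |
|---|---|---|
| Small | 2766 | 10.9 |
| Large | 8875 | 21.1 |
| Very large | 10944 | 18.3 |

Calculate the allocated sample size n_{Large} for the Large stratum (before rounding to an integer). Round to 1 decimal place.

Neyman allocation: nₕ = n·NₕSₕ / Σⱼ NⱼSⱼ.
Σ NⱼSⱼ = 2766·10.9 + 8875·21.1 + 10944·18.3 = 417687.1.
n_{Large} = 590·8875·21.1 / 417687.1 = 264.5.

264.5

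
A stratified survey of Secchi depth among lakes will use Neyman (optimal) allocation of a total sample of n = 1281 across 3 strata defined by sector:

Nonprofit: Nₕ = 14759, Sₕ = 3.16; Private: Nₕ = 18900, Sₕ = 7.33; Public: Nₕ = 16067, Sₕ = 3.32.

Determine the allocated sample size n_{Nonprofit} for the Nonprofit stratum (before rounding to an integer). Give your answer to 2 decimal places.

250.48

Neyman allocation: nₕ = n·NₕSₕ / Σⱼ NⱼSⱼ.
Σ NⱼSⱼ = 14759·3.16 + 18900·7.33 + 16067·3.32 = 238517.88.
n_{Nonprofit} = 1281·14759·3.16 / 238517.88 = 250.48.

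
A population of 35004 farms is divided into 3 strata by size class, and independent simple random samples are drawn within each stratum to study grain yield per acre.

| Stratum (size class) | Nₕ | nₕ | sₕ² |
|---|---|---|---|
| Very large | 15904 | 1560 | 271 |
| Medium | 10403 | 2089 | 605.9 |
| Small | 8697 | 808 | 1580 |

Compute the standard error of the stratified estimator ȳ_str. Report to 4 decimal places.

Var(ȳ_str) = Σₕ Wₕ²(1 − fₕ)sₕ²/nₕ with Wₕ = Nₕ/N, N = 35004.
Very large: Wₕ = 0.45434807; term = 0.45434807²·(1 − 0.09808853)·271/1560 = 0.032343423.
Medium: Wₕ = 0.29719461; term = 0.29719461²·(1 − 0.20080746)·605.9/2089 = 0.020473674.
Small: Wₕ = 0.24845732; term = 0.24845732²·(1 − 0.09290560)·1580/808 = 0.10949689.
Sum = 0.16231399.
SE = √(0.16231399) = 0.4029.

0.4029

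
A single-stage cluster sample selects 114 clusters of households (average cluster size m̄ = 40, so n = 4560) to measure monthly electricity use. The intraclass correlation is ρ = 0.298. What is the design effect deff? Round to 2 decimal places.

12.62

deff = 1 + (40 − 1)·0.298 = 1 + 11.622 = 12.622.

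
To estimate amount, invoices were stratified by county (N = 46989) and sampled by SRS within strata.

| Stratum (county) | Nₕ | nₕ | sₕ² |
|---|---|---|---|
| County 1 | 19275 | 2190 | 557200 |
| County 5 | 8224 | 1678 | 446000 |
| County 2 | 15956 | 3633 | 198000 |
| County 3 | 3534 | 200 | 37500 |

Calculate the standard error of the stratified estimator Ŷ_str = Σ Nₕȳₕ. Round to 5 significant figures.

Var(Ŷ_str) = Σₕ Nₕ²(1 − fₕ)sₕ²/nₕ.
County 1: 19275²·(1 − 2190/19275)·557200/2190 = 8.3786946 × 10^10.
County 5: 8224²·(1 − 1678/8224)·446000/1678 = 1.430876 × 10^10.
County 2: 15956²·(1 − 3633/15956)·198000/3633 = 1.0716187 × 10^10.
County 3: 3534²·(1 − 200/3534)·37500/200 = 2.2091918 × 10^9.
Sum = 1.1102108 × 10^11.
SE = √(1.1102108 × 10^11) = 333200.

333200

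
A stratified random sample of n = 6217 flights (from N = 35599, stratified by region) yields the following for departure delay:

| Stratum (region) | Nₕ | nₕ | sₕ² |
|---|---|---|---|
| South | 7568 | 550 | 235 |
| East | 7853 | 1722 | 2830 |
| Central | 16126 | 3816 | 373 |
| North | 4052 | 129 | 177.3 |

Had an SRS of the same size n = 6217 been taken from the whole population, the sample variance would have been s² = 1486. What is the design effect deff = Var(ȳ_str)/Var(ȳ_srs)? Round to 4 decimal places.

Var(ȳ_str) = Σ Wₕ²(1−fₕ)sₕ²/nₕ with Wₕ = Nₕ/35599:
  South: (7568/35599)²·(1−550/7568)·235/550 = 0.017907051
  East: (7853/35599)²·(1−1722/7853)·2830/1722 = 0.062437371
  Central: (16126/35599)²·(1−3816/16126)·373/3816 = 0.015311212
  North: (4052/35599)²·(1−129/4052)·177.3/129 = 0.017239758
  → Var(ȳ_str) = 0.11289539.
Var(ȳ_srs) = (1 − 6217/35599)·1486/6217 = 0.19727929.
deff = 0.11289539 / 0.19727929 = 0.5723.

0.5723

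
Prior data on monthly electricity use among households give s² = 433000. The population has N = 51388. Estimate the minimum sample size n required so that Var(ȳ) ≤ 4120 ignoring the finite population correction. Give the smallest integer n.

Without fpc, n₀ = s²/D = 433000/4120 = 105.0971.
Rounding up, n = 106.

106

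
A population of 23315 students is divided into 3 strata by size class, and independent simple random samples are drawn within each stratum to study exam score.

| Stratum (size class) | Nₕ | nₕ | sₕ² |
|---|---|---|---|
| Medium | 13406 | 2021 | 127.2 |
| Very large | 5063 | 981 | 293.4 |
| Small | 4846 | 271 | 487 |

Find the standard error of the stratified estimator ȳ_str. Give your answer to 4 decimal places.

Var(ȳ_str) = Σₕ Wₕ²(1 − fₕ)sₕ²/nₕ with Wₕ = Nₕ/N, N = 23315.
Medium: Wₕ = 0.57499464; term = 0.57499464²·(1 − 0.15075339)·127.2/2021 = 0.017671858.
Very large: Wₕ = 0.21715634; term = 0.21715634²·(1 − 0.19375864)·293.4/981 = 0.011371066.
Small: Wₕ = 0.20784902; term = 0.20784902²·(1 − 0.05592241)·487/271 = 0.073293142.
Sum = 0.10233607.
SE = √(0.10233607) = 0.3199.

0.3199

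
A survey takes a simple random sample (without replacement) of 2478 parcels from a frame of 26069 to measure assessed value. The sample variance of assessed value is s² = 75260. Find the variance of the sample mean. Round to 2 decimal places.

Under SRS without replacement, Var(ȳ) = (1 − f)·s²/n with f = n/N = 2478/26069 = 0.09505543.
Var(ȳ) = (1 − 0.09505543)·75260/2478 = 0.90494457·30.371267 = 27.484313.

27.48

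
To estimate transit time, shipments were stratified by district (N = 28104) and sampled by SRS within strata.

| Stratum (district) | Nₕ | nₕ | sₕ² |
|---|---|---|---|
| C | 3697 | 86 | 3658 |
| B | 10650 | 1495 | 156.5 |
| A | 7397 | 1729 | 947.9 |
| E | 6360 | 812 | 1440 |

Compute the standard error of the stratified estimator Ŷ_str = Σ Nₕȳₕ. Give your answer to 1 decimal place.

25760.5

Var(Ŷ_str) = Σₕ Nₕ²(1 − fₕ)sₕ²/nₕ.
C: 3697²·(1 − 86/3697)·3658/86 = 5.6783504 × 10^8.
B: 10650²·(1 − 1495/10650)·156.5/1495 = 1.02066 × 10^7.
A: 7397²·(1 − 1729/7397)·947.9/1729 = 2.2985449 × 10^7.
E: 6360²·(1 − 812/6360)·1440/812 = 6.2574881 × 10^7.
Sum = 6.6360197 × 10^8.
SE = √(6.6360197 × 10^8) = 25760.5.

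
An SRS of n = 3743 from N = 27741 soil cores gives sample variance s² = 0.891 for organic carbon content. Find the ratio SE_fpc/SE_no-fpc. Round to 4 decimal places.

0.9301

f = n/N = 3743/27741 = 0.13492664.
SE_no-fpc = √(s²/n) = 0.015428686; SE_fpc = √((1−f)s²/n) = 0.014350116.
Ratio = √(1−f) = 0.93009320.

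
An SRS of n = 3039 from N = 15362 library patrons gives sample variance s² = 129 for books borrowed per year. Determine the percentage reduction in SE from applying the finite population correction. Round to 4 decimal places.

10.4358

f = n/N = 3039/15362 = 0.19782580.
SE_no-fpc = √(s²/n) = 0.20602955; SE_fpc = √((1−f)s²/n) = 0.18452867.
Ratio = √(1−f) = 0.89564178. Reduction = 100·(1 − 0.89564178) = 10.4358%.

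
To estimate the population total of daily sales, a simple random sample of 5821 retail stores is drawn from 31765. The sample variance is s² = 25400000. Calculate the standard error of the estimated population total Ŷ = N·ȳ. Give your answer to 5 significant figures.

Var(Ŷ) = N²·Var(ȳ) = N²·(1 − n/N)·s²/n.
f = 5821/31765 = 0.18325201; Var(ȳ) = 0.81674799·25400000/5821 = 3563.8892.
Var(Ŷ) = 31765² · 3563.8892 = 3.5960185 × 10^12.
SE(Ŷ) = √(3.5960185 × 10^12) = 1.8963 × 10^6.

1.8963 × 10^6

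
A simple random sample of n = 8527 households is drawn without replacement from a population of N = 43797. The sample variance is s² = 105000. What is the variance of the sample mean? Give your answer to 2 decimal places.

Under SRS without replacement, Var(ȳ) = (1 − f)·s²/n with f = n/N = 8527/43797 = 0.19469370.
Var(ȳ) = (1 − 0.19469370)·105000/8527 = 0.80530630·12.313827 = 9.9164022.

9.92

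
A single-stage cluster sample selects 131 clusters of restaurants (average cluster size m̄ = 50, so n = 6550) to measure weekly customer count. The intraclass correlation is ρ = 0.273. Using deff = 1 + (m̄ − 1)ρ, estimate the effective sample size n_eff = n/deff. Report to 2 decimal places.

455.59

deff = 1 + (50 − 1)·0.273 = 1 + 13.377 = 14.377.
n_eff = 6550 / 14.377 = 455.59.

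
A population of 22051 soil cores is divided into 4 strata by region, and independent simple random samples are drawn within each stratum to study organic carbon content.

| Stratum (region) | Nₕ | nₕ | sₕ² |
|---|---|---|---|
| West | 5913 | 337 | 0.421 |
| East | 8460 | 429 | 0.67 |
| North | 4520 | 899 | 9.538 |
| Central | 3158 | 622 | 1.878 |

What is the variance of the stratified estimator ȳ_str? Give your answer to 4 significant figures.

Var(ȳ_str) = Σₕ Wₕ²(1 − fₕ)sₕ²/nₕ with Wₕ = Nₕ/N, N = 22051.
West: Wₕ = 0.26815110; term = 0.26815110²·(1 − 0.05699307)·0.421/337 = 8.4708357 × 10^-5.
East: Wₕ = 0.38365607; term = 0.38365607²·(1 − 0.05070922)·0.67/429 = 2.182232 × 10^-4.
North: Wₕ = 0.20497937; term = 0.20497937²·(1 − 0.19889381)·9.538/899 = 3.5711493 × 10^-4.
Central: Wₕ = 0.14321346; term = 0.14321346²·(1 − 0.19696010)·1.878/622 = 4.9729031 × 10^-5.
Sum = 7.0977552 × 10^-4.

7.098 × 10^-4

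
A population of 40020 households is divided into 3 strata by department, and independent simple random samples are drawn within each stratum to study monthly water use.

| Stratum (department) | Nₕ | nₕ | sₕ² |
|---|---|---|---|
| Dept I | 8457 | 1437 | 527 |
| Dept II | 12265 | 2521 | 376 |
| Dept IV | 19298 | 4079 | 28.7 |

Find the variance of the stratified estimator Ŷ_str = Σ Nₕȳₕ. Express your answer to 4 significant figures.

Var(Ŷ_str) = Σₕ Nₕ²(1 − fₕ)sₕ²/nₕ.
Dept I: 8457²·(1 − 1437/8457)·527/1437 = 2.1772449 × 10^7.
Dept II: 12265²·(1 − 2521/12265)·376/2521 = 1.7824601 × 10^7.
Dept IV: 19298²·(1 − 4079/19298)·28.7/4079 = 2.0664581 × 10^6.
Sum = 4.1663508 × 10^7.

4.166 × 10^7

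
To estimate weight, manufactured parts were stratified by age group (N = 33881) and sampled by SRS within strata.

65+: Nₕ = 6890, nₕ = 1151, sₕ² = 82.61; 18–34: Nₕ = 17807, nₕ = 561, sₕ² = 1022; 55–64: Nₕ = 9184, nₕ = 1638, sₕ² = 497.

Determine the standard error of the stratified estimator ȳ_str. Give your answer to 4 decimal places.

Var(ȳ_str) = Σₕ Wₕ²(1 − fₕ)sₕ²/nₕ with Wₕ = Nₕ/N, N = 33881.
65+: Wₕ = 0.20335881; term = 0.20335881²·(1 − 0.16705370)·82.61/1151 = 0.0024722951.
18–34: Wₕ = 0.52557481; term = 0.52557481²·(1 − 0.03150446)·1022/561 = 0.48736545.
55–64: Wₕ = 0.27106638; term = 0.27106638²·(1 − 0.17835366)·497/1638 = 0.018318028.
Sum = 0.50815577.
SE = √(0.50815577) = 0.7129.

0.7129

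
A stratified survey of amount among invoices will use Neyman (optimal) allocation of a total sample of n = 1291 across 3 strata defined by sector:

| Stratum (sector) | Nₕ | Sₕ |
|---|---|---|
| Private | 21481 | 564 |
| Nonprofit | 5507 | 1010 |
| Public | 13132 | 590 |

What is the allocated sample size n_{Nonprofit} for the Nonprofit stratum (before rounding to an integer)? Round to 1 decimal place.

Neyman allocation: nₕ = n·NₕSₕ / Σⱼ NⱼSⱼ.
Σ NⱼSⱼ = 21481·564 + 5507·1010 + 13132·590 = 2.5425234 × 10^7.
n_{Nonprofit} = 1291·5507·1010 / (2.5425234 × 10^7) = 282.4.

282.4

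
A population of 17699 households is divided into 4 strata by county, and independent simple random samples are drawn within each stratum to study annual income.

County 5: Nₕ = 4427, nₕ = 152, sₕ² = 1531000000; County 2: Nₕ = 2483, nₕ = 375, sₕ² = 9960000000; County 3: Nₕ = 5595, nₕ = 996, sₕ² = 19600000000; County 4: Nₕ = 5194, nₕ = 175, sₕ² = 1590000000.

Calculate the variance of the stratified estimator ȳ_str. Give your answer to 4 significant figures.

Var(ȳ_str) = Σₕ Wₕ²(1 − fₕ)sₕ²/nₕ with Wₕ = Nₕ/N, N = 17699.
County 5: Wₕ = 0.25012713; term = 0.25012713²·(1 − 0.03433476)·1531000000/152 = 608526.91.
County 2: Wₕ = 0.14029041; term = 0.14029041²·(1 − 0.15102698)·9960000000/375 = 443790.44.
County 3: Wₕ = 0.31611955; term = 0.31611955²·(1 − 0.17801609)·19600000000/996 = 1.6164519 × 10^6.
County 4: Wₕ = 0.29346291; term = 0.29346291²·(1 − 0.03369272)·1590000000/175 = 756102.65.
Sum = 3.4248719 × 10^6.

3.425 × 10^6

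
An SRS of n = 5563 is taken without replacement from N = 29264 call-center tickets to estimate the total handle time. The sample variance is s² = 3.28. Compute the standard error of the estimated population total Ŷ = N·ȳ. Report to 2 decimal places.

Var(Ŷ) = N²·Var(ȳ) = N²·(1 − n/N)·s²/n.
f = 5563/29264 = 0.19009705; Var(ȳ) = 0.80990295·3.28/5563 = 4.7752682 × 10^-4.
Var(Ŷ) = 29264² · (4.7752682 × 10^-4) = 408945.23.
SE(Ŷ) = √(408945.23) = 639.49.

639.49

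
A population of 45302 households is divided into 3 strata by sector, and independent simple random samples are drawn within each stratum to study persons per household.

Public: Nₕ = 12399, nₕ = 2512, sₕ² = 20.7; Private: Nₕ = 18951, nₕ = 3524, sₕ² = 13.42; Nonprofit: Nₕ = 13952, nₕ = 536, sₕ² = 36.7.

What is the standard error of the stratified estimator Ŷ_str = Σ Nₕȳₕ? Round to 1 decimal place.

Var(Ŷ_str) = Σₕ Nₕ²(1 − fₕ)sₕ²/nₕ.
Public: 12399²·(1 − 2512/12399)·20.7/2512 = 1.0101873 × 10^6.
Private: 18951²·(1 − 3524/18951)·13.42/3524 = 1.1133462 × 10^6.
Nonprofit: 13952²·(1 − 536/13952)·36.7/536 = 1.2816245 × 10^7.
Sum = 1.4939779 × 10^7.
SE = √(1.4939779 × 10^7) = 3865.2.

3865.2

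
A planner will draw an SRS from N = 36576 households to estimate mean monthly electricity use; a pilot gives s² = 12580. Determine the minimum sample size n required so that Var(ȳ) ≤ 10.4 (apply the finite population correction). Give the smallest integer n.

1171

Without fpc, n₀ = s²/D = 12580/10.4 = 1209.6154.
With fpc, (1 − n/N)·s²/n ≤ D requires n ≥ n₀/(1 + n₀/N) = 1209.6154/(1 + 1209.6154/36576) = 1170.8925.
Rounding up, n = 1171.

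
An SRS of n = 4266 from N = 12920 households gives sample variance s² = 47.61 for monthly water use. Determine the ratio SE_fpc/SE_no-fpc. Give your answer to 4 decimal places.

0.8184

f = n/N = 4266/12920 = 0.33018576.
SE_no-fpc = √(s²/n) = 0.1056425; SE_fpc = √((1−f)s²/n) = 0.086460124.
Ratio = √(1−f) = 0.81842180.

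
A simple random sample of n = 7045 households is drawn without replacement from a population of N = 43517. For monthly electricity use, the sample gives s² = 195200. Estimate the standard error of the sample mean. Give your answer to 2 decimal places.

4.82

Under SRS without replacement, Var(ȳ) = (1 − f)·s²/n with f = n/N = 7045/43517 = 0.16189076.
Var(ȳ) = (1 − 0.16189076)·195200/7045 = 0.83810924·27.707594 = 23.221991.
SE(ȳ) = √(23.221991) = 4.82.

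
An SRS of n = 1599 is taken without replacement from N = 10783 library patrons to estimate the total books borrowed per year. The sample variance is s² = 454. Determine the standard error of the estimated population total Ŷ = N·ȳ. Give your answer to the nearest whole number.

Var(Ŷ) = N²·Var(ȳ) = N²·(1 − n/N)·s²/n.
f = 1599/10783 = 0.14828897; Var(ȳ) = 0.85171103·454/1599 = 0.24182414.
Var(Ŷ) = 10783² · 0.24182414 = 2.811764 × 10^7.
SE(Ŷ) = √(2.811764 × 10^7) = 5303.

5303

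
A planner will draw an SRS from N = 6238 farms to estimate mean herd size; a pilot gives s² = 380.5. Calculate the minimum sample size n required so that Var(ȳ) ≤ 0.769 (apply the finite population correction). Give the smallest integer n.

459

Without fpc, n₀ = s²/D = 380.5/0.769 = 494.7984.
With fpc, (1 − n/N)·s²/n ≤ D requires n ≥ n₀/(1 + n₀/N) = 494.7984/(1 + 494.7984/6238) = 458.4353.
Rounding up, n = 459.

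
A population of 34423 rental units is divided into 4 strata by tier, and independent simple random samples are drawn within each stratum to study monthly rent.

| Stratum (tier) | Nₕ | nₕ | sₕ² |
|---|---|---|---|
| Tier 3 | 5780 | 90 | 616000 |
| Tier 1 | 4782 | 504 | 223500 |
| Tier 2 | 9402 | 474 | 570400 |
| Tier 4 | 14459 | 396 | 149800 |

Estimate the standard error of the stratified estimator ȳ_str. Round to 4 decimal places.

18.6490

Var(ȳ_str) = Σₕ Wₕ²(1 − fₕ)sₕ²/nₕ with Wₕ = Nₕ/N, N = 34423.
Tier 3: Wₕ = 0.16791099; term = 0.16791099²·(1 − 0.01557093)·616000/90 = 189.96819.
Tier 1: Wₕ = 0.13891875; term = 0.13891875²·(1 − 0.10539523)·223500/504 = 7.6559645.
Tier 2: Wₕ = 0.27313134; term = 0.27313134²·(1 − 0.05041481)·570400/474 = 85.246817.
Tier 4: Wₕ = 0.42003893; term = 0.42003893²·(1 − 0.02738779)·149800/396 = 64.91356.
Sum = 347.78453.
SE = √(347.78453) = 18.6490.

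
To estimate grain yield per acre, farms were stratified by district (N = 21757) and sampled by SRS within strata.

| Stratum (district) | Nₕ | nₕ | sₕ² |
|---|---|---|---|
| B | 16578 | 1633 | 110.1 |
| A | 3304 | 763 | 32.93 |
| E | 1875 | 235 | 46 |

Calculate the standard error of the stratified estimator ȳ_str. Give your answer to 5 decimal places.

0.19320

Var(ȳ_str) = Σₕ Wₕ²(1 − fₕ)sₕ²/nₕ with Wₕ = Nₕ/N, N = 21757.
B: Wₕ = 0.76196167; term = 0.76196167²·(1 − 0.09850404)·110.1/1633 = 0.035288335.
A: Wₕ = 0.15185917; term = 0.15185917²·(1 − 0.23093220)·32.93/763 = 7.6544479 × 10^-4.
E: Wₕ = 0.08617916; term = 0.08617916²·(1 − 0.12533333)·46/235 = 0.0012715606.
Sum = 0.03732534.
SE = √(0.03732534) = 0.19320.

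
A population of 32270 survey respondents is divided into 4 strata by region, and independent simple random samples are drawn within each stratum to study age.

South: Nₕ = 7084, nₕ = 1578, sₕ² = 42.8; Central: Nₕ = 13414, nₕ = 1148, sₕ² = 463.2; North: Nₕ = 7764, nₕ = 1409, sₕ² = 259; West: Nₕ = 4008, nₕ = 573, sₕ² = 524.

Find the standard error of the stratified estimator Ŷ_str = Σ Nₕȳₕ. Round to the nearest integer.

Var(Ŷ_str) = Σₕ Nₕ²(1 − fₕ)sₕ²/nₕ.
South: 7084²·(1 − 1578/7084)·42.8/1578 = 1.0579168 × 10^6.
Central: 13414²·(1 − 1148/13414)·463.2/1148 = 6.6387746 × 10^7.
North: 7764²·(1 − 1409/7764)·259/1409 = 9.0696359 × 10^6.
West: 4008²·(1 − 573/4008)·524/573 = 1.2590156 × 10^7.
Sum = 8.9105455 × 10^7.
SE = √(8.9105455 × 10^7) = 9440.

9440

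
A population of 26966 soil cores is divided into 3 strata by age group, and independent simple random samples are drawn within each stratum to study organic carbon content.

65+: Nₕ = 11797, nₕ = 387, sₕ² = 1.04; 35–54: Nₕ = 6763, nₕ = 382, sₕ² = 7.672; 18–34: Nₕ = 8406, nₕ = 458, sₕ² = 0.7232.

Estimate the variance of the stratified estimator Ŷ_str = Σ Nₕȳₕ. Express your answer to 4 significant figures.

1.334 × 10^6

Var(Ŷ_str) = Σₕ Nₕ²(1 − fₕ)sₕ²/nₕ.
65+: 11797²·(1 − 387/11797)·1.04/387 = 361725.89.
35–54: 6763²·(1 − 382/6763)·7.672/382 = 866709.11.
18–34: 8406²·(1 − 458/8406)·0.7232/458 = 105497.02.
Sum = 1.333932 × 10^6.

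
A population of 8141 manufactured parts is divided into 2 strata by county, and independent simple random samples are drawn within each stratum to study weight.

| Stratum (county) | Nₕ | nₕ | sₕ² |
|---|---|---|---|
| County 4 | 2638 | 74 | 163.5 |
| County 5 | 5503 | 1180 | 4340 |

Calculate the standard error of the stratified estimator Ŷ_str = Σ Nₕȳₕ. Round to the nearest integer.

Var(Ŷ_str) = Σₕ Nₕ²(1 − fₕ)sₕ²/nₕ.
County 4: 2638²·(1 − 74/2638)·163.5/74 = 1.4944413 × 10^7.
County 5: 5503²·(1 − 1180/5503)·4340/1180 = 8.7496861 × 10^7.
Sum = 1.0244127 × 10^8.
SE = √(1.0244127 × 10^8) = 10121.

10121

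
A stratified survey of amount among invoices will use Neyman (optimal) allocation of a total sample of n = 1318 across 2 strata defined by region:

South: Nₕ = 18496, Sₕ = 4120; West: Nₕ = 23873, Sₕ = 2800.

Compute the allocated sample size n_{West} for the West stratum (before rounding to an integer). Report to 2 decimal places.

615.88

Neyman allocation: nₕ = n·NₕSₕ / Σⱼ NⱼSⱼ.
Σ NⱼSⱼ = 18496·4120 + 23873·2800 = 1.4304792 × 10^8.
n_{West} = 1318·23873·2800 / (1.4304792 × 10^8) = 615.88.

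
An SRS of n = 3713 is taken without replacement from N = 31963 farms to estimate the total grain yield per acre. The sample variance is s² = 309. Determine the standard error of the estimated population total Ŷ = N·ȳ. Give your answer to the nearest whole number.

8669

Var(Ŷ) = N²·Var(ȳ) = N²·(1 − n/N)·s²/n.
f = 3713/31963 = 0.11616557; Var(ȳ) = 0.88383443·309/3713 = 0.073553687.
Var(Ŷ) = 31963² · 0.073553687 = 7.5144901 × 10^7.
SE(Ŷ) = √(7.5144901 × 10^7) = 8669.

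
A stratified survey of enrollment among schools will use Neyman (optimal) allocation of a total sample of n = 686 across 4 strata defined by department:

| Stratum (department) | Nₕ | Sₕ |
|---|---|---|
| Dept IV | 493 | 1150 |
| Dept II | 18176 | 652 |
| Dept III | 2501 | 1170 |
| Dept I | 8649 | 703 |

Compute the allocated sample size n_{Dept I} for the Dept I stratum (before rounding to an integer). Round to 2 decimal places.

194.69

Neyman allocation: nₕ = n·NₕSₕ / Σⱼ NⱼSⱼ.
Σ NⱼSⱼ = 493·1150 + 18176·652 + 2501·1170 + 8649·703 = 2.1424119 × 10^7.
n_{Dept I} = 686·8649·703 / (2.1424119 × 10^7) = 194.69.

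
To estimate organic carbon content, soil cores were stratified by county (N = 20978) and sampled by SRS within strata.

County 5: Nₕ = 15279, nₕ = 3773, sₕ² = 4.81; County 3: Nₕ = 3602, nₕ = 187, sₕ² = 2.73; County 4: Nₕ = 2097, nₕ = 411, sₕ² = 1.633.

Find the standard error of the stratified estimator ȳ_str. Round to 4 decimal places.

0.0308

Var(ȳ_str) = Σₕ Wₕ²(1 − fₕ)sₕ²/nₕ with Wₕ = Nₕ/N, N = 20978.
County 5: Wₕ = 0.72833445; term = 0.72833445²·(1 − 0.24694024)·4.81/3773 = 5.0927154 × 10^-4.
County 3: Wₕ = 0.17170369; term = 0.17170369²·(1 − 0.05191560)·2.73/187 = 4.0806307 × 10^-4.
County 4: Wₕ = 0.09996186; term = 0.09996186²·(1 − 0.19599428)·1.633/411 = 3.1920685 × 10^-5.
Sum = 9.492553 × 10^-4.
SE = √(9.492553 × 10^-4) = 0.0308.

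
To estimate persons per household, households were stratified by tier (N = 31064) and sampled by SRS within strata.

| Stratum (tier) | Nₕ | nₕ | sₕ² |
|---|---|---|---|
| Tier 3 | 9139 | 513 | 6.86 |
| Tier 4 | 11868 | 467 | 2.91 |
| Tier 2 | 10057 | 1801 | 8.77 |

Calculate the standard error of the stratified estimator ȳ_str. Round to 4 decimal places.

Var(ȳ_str) = Σₕ Wₕ²(1 − fₕ)sₕ²/nₕ with Wₕ = Nₕ/N, N = 31064.
Tier 3: Wₕ = 0.29419907; term = 0.29419907²·(1 − 0.05613306)·6.86/513 = 0.0010924464.
Tier 4: Wₕ = 0.38204996; term = 0.38204996²·(1 − 0.03934951)·2.91/467 = 8.7373923 × 10^-4.
Tier 2: Wₕ = 0.32375097; term = 0.32375097²·(1 − 0.17907925)·8.77/1801 = 4.189954 × 10^-4.
Sum = 0.002385181.
SE = √(0.002385181) = 0.0488.

0.0488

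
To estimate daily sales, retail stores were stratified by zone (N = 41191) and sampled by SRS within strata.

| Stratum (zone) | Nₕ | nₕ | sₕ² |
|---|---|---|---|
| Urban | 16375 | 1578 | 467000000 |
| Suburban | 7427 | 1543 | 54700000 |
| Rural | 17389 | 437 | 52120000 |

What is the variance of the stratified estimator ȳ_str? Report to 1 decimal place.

63897.2

Var(ȳ_str) = Σₕ Wₕ²(1 − fₕ)sₕ²/nₕ with Wₕ = Nₕ/N, N = 41191.
Urban: Wₕ = 0.39753830; term = 0.39753830²·(1 − 0.09636641)·467000000/1578 = 42262.987.
Suburban: Wₕ = 0.18030638; term = 0.18030638²·(1 − 0.20775549)·54700000/1543 = 913.06736.
Rural: Wₕ = 0.42215533; term = 0.42215533²·(1 − 0.02513083)·52120000/437 = 20721.15.
Sum = 63897.204.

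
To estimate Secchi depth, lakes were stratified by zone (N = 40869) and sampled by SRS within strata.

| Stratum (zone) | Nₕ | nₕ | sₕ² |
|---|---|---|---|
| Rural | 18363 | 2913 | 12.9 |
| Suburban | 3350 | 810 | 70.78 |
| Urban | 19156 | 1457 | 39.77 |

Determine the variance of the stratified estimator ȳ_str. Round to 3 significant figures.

Var(ȳ_str) = Σₕ Wₕ²(1 − fₕ)sₕ²/nₕ with Wₕ = Nₕ/N, N = 40869.
Rural: Wₕ = 0.44931366; term = 0.44931366²·(1 − 0.15863421)·12.9/2913 = 7.5219999 × 10^-4.
Suburban: Wₕ = 0.08196922; term = 0.08196922²·(1 − 0.24179104)·70.78/810 = 4.451599 × 10^-4.
Urban: Wₕ = 0.46871712; term = 0.46871712²·(1 − 0.07605972)·39.77/1457 = 0.0055406609.
Sum = 0.0067380208.

0.00674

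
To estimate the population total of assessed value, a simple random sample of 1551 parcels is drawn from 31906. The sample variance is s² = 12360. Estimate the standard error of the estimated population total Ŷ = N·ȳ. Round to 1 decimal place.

Var(Ŷ) = N²·Var(ȳ) = N²·(1 − n/N)·s²/n.
f = 1551/31906 = 0.04861155; Var(ȳ) = 0.95138845·12360/1551 = 7.5816643.
Var(Ŷ) = 31906² · 7.5816643 = 7.7180799 × 10^9.
SE(Ŷ) = √(7.7180799 × 10^9) = 87852.6.

87852.6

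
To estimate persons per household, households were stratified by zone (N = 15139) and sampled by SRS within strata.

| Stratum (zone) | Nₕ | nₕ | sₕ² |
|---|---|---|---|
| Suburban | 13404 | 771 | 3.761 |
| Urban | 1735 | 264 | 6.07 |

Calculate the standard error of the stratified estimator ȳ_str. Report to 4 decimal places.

Var(ȳ_str) = Σₕ Wₕ²(1 − fₕ)sₕ²/nₕ with Wₕ = Nₕ/N, N = 15139.
Suburban: Wₕ = 0.88539534; term = 0.88539534²·(1 − 0.05752014)·3.761/771 = 0.0036040889.
Urban: Wₕ = 0.11460466; term = 0.11460466²·(1 − 0.15216138)·6.07/264 = 2.5603689 × 10^-4.
Sum = 0.0038601258.
SE = √(0.0038601258) = 0.0621.

0.0621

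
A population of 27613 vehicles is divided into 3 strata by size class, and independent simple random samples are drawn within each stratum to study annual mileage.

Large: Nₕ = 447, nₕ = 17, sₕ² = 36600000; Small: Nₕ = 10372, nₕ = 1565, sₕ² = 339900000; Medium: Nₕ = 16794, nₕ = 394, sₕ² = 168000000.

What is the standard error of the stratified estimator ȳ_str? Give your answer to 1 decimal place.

Var(ȳ_str) = Σₕ Wₕ²(1 − fₕ)sₕ²/nₕ with Wₕ = Nₕ/N, N = 27613.
Large: Wₕ = 0.01618803; term = 0.01618803²·(1 − 0.03803132)·36600000/17 = 542.72641.
Small: Wₕ = 0.37562018; term = 0.37562018²·(1 − 0.15088700)·339900000/1565 = 26019.572.
Medium: Wₕ = 0.60819179; term = 0.60819179²·(1 − 0.02346076)·168000000/394 = 154022.39.
Sum = 180584.69.
SE = √(180584.69) = 425.0.

425.0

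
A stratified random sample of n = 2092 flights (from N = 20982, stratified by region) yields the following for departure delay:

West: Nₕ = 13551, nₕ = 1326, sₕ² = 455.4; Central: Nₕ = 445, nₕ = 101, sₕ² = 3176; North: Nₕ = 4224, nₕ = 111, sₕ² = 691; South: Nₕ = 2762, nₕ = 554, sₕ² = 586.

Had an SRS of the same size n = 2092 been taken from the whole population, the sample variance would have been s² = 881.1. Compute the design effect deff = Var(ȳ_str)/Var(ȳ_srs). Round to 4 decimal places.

1.0562

Var(ȳ_str) = Σ Wₕ²(1−fₕ)sₕ²/nₕ with Wₕ = Nₕ/20982:
  West: (13551/20982)²·(1−1326/13551)·455.4/1326 = 0.12923375
  Central: (445/20982)²·(1−101/445)·3176/101 = 0.010934119
  North: (4224/20982)²·(1−111/4224)·691/111 = 0.24566536
  South: (2762/20982)²·(1−554/2762)·586/554 = 0.014652672
  → Var(ȳ_str) = 0.4004859.
Var(ȳ_srs) = (1 − 2092/20982)·881.1/2092 = 0.37918277.
deff = 0.4004859 / 0.37918277 = 1.0562.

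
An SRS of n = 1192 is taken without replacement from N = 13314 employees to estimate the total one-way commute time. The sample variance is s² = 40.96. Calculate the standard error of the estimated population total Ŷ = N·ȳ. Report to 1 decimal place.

2355.0

Var(Ŷ) = N²·Var(ȳ) = N²·(1 − n/N)·s²/n.
f = 1192/13314 = 0.08952982; Var(ȳ) = 0.91047018·40.96/1192 = 0.031285955.
Var(Ŷ) = 13314² · 0.031285955 = 5.5458296 × 10^6.
SE(Ŷ) = √(5.5458296 × 10^6) = 2355.0.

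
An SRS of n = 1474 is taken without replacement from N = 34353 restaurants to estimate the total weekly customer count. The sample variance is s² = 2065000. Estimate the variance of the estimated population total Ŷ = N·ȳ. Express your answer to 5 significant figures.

Var(Ŷ) = N²·Var(ȳ) = N²·(1 − n/N)·s²/n.
f = 1474/34353 = 0.04290746; Var(ȳ) = 0.95709254·2065000/1474 = 1340.8386.
Var(Ŷ) = 34353² · 1340.8386 = 1.582362 × 10^12.

1.5824 × 10^12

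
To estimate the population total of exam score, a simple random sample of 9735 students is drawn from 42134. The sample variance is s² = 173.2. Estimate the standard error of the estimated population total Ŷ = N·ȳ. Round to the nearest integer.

Var(Ŷ) = N²·Var(ȳ) = N²·(1 − n/N)·s²/n.
f = 9735/42134 = 0.23104856; Var(ȳ) = 0.76895144·173.2/9735 = 0.01368078.
Var(Ŷ) = 42134² · 0.01368078 = 2.4287132 × 10^7.
SE(Ŷ) = √(2.4287132 × 10^7) = 4928.

4928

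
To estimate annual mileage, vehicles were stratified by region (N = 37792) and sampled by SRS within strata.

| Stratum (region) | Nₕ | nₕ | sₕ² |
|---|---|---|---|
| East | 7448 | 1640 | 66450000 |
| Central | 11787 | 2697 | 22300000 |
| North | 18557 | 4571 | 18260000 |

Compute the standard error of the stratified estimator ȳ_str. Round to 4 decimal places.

Var(ȳ_str) = Σₕ Wₕ²(1 − fₕ)sₕ²/nₕ with Wₕ = Nₕ/N, N = 37792.
East: Wₕ = 0.19707875; term = 0.19707875²·(1 − 0.22019334)·66450000/1640 = 1227.2065.
Central: Wₕ = 0.31189141; term = 0.31189141²·(1 − 0.22881140)·22300000/2697 = 620.28507.
North: Wₕ = 0.49102985; term = 0.49102985²·(1 − 0.24632214)·18260000/4571 = 725.92389.
Sum = 2573.4155.
SE = √(2573.4155) = 50.7288.

50.7288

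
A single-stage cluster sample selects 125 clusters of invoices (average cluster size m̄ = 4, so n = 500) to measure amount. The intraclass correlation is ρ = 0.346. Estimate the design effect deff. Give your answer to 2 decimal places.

deff = 1 + (4 − 1)·0.346 = 1 + 1.038 = 2.038.

2.04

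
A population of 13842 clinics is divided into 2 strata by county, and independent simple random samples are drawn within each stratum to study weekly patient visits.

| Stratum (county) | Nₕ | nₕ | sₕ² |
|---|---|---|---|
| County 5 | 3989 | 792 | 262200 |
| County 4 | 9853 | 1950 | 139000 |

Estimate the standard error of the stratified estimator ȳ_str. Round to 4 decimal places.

7.1418

Var(ȳ_str) = Σₕ Wₕ²(1 − fₕ)sₕ²/nₕ with Wₕ = Nₕ/N, N = 13842.
County 5: Wₕ = 0.28818090; term = 0.28818090²·(1 − 0.19854600)·262200/792 = 22.035174.
County 4: Wₕ = 0.71181910; term = 0.71181910²·(1 − 0.19790927)·139000/1950 = 28.969631.
Sum = 51.004805.
SE = √(51.004805) = 7.1418.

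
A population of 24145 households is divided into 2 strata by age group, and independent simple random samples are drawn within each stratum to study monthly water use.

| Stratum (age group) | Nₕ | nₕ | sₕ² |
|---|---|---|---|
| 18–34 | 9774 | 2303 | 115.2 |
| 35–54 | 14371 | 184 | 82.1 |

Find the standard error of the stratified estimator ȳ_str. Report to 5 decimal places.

0.40288

Var(ȳ_str) = Σₕ Wₕ²(1 − fₕ)sₕ²/nₕ with Wₕ = Nₕ/N, N = 24145.
18–34: Wₕ = 0.40480431; term = 0.40480431²·(1 − 0.23562513)·115.2/2303 = 0.0062654922.
35–54: Wₕ = 0.59519569; term = 0.59519569²·(1 − 0.01280356)·82.1/184 = 0.1560445.
Sum = 0.16230999.
SE = √(0.16230999) = 0.40288.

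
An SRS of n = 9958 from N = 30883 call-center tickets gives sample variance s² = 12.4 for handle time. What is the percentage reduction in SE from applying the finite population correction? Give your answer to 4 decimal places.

f = n/N = 9958/30883 = 0.32244277.
SE_no-fpc = √(s²/n) = 0.035287816; SE_fpc = √((1−f)s²/n) = 0.029046765.
Ratio = √(1−f) = 0.82313865. Reduction = 100·(1 − 0.82313865) = 17.6861%.

17.6861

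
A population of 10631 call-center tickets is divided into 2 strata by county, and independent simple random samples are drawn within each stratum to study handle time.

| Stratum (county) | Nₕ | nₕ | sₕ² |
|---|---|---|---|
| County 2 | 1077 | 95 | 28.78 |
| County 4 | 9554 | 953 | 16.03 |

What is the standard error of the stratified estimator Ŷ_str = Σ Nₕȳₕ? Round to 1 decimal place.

Var(Ŷ_str) = Σₕ Nₕ²(1 − fₕ)sₕ²/nₕ.
County 2: 1077²·(1 − 95/1077)·28.78/95 = 320401.38.
County 4: 9554²·(1 − 953/9554)·16.03/953 = 1.3822125 × 10^6.
Sum = 1.7026139 × 10^6.
SE = √(1.7026139 × 10^6) = 1304.8.

1304.8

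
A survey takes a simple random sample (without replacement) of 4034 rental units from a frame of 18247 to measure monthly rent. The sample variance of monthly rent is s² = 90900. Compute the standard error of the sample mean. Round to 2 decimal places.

Under SRS without replacement, Var(ȳ) = (1 − f)·s²/n with f = n/N = 4034/18247 = 0.22107744.
Var(ȳ) = (1 − 0.22107744)·90900/4034 = 0.77892256·22.533466 = 17.551825.
SE(ȳ) = √(17.551825) = 4.19.

4.19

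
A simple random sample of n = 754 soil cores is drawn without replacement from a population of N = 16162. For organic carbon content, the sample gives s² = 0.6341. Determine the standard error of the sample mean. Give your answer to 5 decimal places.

0.02832

Under SRS without replacement, Var(ȳ) = (1 − f)·s²/n with f = n/N = 754/16162 = 0.04665264.
Var(ȳ) = (1 − 0.04665264)·0.6341/754 = 0.95334736·8.4098143 × 10^-4 = 8.0174743 × 10^-4.
SE(ȳ) = √(8.0174743 × 10^-4) = 0.02832.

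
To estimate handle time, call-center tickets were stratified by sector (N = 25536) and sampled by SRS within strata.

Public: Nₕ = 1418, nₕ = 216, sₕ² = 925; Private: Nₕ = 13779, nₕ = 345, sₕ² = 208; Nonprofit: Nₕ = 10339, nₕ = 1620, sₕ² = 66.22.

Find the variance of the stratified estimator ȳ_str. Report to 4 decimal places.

Var(ȳ_str) = Σₕ Wₕ²(1 − fₕ)sₕ²/nₕ with Wₕ = Nₕ/N, N = 25536.
Public: Wₕ = 0.05552945; term = 0.05552945²·(1 − 0.15232722)·925/216 = 0.011193424.
Private: Wₕ = 0.53959117; term = 0.53959117²·(1 − 0.02503810)·208/345 = 0.17114395.
Nonprofit: Wₕ = 0.40487939; term = 0.40487939²·(1 − 0.15668827)·66.22/1620 = 0.0056508481.
Sum = 0.18798822.

0.1880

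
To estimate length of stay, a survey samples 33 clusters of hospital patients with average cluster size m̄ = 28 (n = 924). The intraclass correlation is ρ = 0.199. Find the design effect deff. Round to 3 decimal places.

6.373

deff = 1 + (28 − 1)·0.199 = 1 + 5.373 = 6.373.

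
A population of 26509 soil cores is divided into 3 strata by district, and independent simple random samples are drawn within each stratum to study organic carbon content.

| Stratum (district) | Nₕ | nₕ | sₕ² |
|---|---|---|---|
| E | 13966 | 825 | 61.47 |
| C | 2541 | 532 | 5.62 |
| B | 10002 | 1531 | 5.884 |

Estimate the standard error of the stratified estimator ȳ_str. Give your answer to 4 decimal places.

0.1414

Var(ȳ_str) = Σₕ Wₕ²(1 − fₕ)sₕ²/nₕ with Wₕ = Nₕ/N, N = 26509.
E: Wₕ = 0.52683994; term = 0.52683994²·(1 − 0.05907203)·61.47/825 = 0.019459112.
C: Wₕ = 0.09585424; term = 0.09585424²·(1 − 0.20936639)·5.62/532 = 7.6740141 × 10^-5.
B: Wₕ = 0.37730582; term = 0.37730582²·(1 − 0.15306939)·5.884/1531 = 4.633747 × 10^-4.
Sum = 0.019999227.
SE = √(0.019999227) = 0.1414.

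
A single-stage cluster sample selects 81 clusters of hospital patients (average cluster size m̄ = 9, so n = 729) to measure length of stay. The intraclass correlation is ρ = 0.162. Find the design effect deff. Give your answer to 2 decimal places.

deff = 1 + (9 − 1)·0.162 = 1 + 1.296 = 2.296.

2.30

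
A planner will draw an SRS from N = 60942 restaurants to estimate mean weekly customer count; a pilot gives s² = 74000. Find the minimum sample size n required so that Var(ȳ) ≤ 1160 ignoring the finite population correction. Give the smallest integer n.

Without fpc, n₀ = s²/D = 74000/1160 = 63.7931.
Rounding up, n = 64.

64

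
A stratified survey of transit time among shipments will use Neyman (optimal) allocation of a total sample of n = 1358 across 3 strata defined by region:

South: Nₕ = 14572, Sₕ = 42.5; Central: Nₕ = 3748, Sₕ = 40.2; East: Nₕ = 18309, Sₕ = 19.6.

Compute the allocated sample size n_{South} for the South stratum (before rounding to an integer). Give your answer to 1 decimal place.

745.0

Neyman allocation: nₕ = n·NₕSₕ / Σⱼ NⱼSⱼ.
Σ NⱼSⱼ = 14572·42.5 + 3748·40.2 + 18309·19.6 = 1.128836 × 10^6.
n_{South} = 1358·14572·42.5 / (1.128836 × 10^6) = 745.0.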